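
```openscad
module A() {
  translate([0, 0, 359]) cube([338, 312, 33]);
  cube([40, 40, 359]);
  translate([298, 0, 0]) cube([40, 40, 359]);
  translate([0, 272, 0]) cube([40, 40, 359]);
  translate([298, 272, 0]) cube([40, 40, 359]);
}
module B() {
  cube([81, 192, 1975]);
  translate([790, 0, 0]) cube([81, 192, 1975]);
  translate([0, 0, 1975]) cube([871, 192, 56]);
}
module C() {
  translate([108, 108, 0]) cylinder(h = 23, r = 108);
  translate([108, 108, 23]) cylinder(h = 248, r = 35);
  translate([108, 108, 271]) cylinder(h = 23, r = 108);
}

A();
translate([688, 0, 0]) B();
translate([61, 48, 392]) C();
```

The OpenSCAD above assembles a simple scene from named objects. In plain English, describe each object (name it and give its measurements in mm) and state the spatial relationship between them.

A is a simple wooden stool: a rectangular seat 338 mm (x) by 312 mm (y), 33 mm thick, top face at z = 392 mm, on four square legs, each 40×40 mm in cross-section. The legs rest on z = 0, each flush with a corner of the seat.

B is a door frame. The clear opening is 709 mm wide and 1975 mm high. Two 81 mm wide jambs, 192 mm deep, stand either side of the opening from the floor to the top of the opening. A 56 mm thick head sits across the top of both jambs, spanning the full outside width of the frame.

C is a spool: two coaxial disc flanges of radius 108 mm and thickness 23 mm, joined by a core cylinder of radius 35 mm and height 248 mm. The lower flange rests on z = 0 and the three cylinders share a vertical axis.

The door frame is on the floor beside the stool on its +x side. The spool is on top of the stool, centred.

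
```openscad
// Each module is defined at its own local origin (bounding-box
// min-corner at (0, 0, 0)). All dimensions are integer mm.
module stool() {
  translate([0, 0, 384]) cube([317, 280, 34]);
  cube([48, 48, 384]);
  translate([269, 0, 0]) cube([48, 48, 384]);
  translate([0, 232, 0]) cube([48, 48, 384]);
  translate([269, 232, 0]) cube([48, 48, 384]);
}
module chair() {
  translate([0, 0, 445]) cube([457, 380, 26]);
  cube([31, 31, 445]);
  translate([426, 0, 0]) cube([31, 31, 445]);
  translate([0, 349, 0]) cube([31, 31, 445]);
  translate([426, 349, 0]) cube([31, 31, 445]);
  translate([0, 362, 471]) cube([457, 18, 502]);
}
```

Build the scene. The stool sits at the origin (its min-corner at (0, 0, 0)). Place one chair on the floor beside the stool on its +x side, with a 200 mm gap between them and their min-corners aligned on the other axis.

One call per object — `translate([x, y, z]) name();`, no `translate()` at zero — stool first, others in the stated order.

stool();
translate([517, 0, 0]) chair();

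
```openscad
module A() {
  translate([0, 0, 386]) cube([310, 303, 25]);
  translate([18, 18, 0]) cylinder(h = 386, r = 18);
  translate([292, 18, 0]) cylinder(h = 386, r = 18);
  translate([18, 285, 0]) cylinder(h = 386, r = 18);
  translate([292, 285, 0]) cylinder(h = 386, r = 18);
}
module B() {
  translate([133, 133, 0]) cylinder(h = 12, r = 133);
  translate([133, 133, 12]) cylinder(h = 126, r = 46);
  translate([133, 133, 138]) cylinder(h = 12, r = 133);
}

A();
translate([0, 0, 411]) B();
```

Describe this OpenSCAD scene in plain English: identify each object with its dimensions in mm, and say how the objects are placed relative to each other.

A is a four-legged stool. The seat is 310×303 mm, 25 mm thick, top at z = 411 mm. It stands on four round legs, each 36 mm in diameter, from z = 0 to the seat underside, each leg's axis is inset half a diameter from the nearest pair of seat edges (so the leg's bounding box is flush with the corner).

B is a spool: two coaxial disc flanges of radius 133 mm and thickness 12 mm, joined by a core cylinder of radius 46 mm and height 126 mm. The lower flange rests on z = 0 and the three cylinders share a vertical axis.

The spool is on top of the stool.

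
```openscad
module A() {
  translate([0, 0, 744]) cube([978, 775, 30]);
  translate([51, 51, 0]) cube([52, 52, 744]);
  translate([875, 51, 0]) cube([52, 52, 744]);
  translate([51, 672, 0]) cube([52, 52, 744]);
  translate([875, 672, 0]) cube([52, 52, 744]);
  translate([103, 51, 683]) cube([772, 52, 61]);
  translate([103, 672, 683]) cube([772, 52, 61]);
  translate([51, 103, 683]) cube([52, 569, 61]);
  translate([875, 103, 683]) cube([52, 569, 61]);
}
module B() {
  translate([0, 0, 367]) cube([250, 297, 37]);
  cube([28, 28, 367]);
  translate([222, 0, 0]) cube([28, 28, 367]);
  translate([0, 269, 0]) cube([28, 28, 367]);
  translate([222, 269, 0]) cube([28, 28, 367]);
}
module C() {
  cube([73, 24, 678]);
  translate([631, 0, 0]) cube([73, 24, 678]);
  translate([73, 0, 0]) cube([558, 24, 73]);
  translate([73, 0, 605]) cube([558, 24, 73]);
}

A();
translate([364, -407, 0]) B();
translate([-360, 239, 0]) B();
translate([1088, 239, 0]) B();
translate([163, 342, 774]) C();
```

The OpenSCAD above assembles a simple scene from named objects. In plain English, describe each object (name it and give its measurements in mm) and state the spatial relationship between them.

A is a table with a 978×775 mm rectangular top, 30 mm thick, top surface at z = 774 mm, supported by four 52×52 mm square legs, each inset 51 mm from the nearest pair of top edges, running from the floor. Four apron rails, 52 mm thick and 61 mm tall, run between adjacent legs with their top edges flush with the underside of the top and their outer faces flush with the legs' outer faces.

B is a four-legged stool. The seat is 250×297 mm, 37 mm thick, top at z = 404 mm. It stands on four square legs, each 28×28 mm in cross-section, from z = 0 to the seat underside, each flush with a corner of the seat.

C is a picture frame with a 558×532 mm rectangular opening (x by z) and a uniform 73 mm border on every side. Frame depth is 24 mm along y. It is built from two vertical stiles running the full outside height and two horizontal rails spanning the gap between the stiles.

Three stools sit around the table at the −y, −x, +x sides. The picture frame is on top of the table.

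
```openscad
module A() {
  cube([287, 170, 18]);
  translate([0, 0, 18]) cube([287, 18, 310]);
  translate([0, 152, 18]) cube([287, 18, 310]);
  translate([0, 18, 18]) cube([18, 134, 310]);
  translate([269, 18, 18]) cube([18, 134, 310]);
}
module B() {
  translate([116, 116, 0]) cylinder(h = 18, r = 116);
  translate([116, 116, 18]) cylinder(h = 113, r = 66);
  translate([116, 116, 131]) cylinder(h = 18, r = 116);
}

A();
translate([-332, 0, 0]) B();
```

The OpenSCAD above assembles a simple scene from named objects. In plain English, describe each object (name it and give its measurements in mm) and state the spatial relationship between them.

A is an open-topped rectangular box: outside dimensions 287×170×328 mm, with a uniform wall and base thickness of 18 mm. The base is a full 287×170 slab on the floor; four walls sit on top of the base. The front and back walls (the −y and +y sides) span the full width; the two side walls fit between them.

B is a spool: two coaxial disc flanges of radius 116 mm and thickness 18 mm, joined by a core cylinder of radius 66 mm and height 113 mm. The lower flange rests on z = 0 and the three cylinders share a vertical axis.

The spool is on the floor beside the open box on its −x side.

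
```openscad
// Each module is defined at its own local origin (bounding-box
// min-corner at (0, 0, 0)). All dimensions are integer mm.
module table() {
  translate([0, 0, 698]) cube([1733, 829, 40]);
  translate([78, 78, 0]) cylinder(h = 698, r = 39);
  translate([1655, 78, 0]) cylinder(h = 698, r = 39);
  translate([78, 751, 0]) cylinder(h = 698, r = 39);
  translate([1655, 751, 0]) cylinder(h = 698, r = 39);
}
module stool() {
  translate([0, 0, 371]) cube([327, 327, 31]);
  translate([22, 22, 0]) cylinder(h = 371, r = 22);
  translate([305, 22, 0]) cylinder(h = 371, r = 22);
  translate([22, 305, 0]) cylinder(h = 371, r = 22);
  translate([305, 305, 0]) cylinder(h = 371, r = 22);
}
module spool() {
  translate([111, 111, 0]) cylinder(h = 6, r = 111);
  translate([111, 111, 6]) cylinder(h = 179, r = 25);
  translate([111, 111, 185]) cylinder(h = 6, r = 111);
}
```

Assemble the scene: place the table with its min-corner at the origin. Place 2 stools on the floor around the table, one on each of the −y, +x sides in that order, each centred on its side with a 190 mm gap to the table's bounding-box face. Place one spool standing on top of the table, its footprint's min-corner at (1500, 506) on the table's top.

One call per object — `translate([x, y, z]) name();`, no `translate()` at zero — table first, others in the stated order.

table();
translate([703, -517, 0]) stool();
translate([1923, 251, 0]) stool();
translate([1500, 506, 738]) spool();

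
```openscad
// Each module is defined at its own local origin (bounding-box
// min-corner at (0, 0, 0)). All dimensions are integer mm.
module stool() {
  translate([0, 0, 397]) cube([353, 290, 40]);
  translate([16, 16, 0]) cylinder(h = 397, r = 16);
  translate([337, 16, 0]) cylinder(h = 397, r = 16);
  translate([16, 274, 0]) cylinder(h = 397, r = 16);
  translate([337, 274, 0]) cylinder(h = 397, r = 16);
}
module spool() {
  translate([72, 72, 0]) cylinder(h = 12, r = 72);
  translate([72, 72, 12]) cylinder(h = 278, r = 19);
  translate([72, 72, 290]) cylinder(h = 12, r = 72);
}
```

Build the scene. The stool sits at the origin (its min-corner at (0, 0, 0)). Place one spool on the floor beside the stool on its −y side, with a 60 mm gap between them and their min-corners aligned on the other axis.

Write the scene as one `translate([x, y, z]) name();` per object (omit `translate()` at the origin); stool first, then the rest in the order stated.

stool();
translate([0, -204, 0]) spool();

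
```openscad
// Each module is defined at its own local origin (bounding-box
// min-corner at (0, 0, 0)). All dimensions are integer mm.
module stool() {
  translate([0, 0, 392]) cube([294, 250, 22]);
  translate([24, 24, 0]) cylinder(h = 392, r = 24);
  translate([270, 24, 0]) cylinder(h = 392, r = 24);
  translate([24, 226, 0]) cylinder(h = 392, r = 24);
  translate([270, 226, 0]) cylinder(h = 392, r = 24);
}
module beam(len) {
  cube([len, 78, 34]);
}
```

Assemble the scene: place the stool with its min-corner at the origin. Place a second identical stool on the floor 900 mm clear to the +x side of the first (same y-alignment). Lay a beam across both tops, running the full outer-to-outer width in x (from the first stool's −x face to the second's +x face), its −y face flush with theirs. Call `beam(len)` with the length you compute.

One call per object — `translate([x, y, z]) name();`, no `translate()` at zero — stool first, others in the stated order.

stool();
translate([1194, 0, 0]) stool();
translate([0, 0, 414]) beam(1488);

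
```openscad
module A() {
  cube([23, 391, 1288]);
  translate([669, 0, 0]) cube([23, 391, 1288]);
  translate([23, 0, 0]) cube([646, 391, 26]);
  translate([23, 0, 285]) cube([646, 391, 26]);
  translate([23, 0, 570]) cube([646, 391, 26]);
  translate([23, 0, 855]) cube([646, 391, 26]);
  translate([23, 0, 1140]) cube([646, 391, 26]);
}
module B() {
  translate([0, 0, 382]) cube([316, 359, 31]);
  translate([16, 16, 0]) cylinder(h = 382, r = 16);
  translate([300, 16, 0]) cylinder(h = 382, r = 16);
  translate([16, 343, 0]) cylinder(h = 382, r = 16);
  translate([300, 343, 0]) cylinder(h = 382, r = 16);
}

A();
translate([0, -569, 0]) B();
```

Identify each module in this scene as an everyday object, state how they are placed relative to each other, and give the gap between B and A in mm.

A is a bookshelf. B is a stool. The stool is on the floor beside the bookshelf on its −y side. The gap between the stool and the bookshelf is 210 mm.

The stool's nearest face is 210 mm from the bookshelf's −y face.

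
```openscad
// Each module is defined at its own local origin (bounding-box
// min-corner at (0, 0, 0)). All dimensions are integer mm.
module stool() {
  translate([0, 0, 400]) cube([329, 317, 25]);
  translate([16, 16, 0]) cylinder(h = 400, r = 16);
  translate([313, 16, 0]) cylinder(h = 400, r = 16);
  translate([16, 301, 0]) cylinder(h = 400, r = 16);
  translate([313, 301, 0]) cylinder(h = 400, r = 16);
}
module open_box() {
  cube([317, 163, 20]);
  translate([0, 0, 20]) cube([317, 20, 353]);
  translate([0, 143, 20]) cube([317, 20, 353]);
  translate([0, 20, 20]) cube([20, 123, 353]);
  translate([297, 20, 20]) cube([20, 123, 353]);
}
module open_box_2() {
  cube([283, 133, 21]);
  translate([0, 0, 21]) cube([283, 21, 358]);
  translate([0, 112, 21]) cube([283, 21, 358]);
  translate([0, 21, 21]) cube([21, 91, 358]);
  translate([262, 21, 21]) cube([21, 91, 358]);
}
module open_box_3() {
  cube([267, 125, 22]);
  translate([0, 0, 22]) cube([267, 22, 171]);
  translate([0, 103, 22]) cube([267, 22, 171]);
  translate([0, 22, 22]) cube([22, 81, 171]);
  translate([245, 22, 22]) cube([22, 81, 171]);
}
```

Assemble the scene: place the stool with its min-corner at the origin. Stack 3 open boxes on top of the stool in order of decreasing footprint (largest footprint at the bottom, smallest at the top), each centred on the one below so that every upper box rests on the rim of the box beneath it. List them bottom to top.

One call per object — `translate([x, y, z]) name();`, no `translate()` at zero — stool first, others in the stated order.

stool();
translate([6, 77, 425]) open_box();
translate([23, 92, 798]) open_box_2();
translate([31, 96, 1177]) open_box_3();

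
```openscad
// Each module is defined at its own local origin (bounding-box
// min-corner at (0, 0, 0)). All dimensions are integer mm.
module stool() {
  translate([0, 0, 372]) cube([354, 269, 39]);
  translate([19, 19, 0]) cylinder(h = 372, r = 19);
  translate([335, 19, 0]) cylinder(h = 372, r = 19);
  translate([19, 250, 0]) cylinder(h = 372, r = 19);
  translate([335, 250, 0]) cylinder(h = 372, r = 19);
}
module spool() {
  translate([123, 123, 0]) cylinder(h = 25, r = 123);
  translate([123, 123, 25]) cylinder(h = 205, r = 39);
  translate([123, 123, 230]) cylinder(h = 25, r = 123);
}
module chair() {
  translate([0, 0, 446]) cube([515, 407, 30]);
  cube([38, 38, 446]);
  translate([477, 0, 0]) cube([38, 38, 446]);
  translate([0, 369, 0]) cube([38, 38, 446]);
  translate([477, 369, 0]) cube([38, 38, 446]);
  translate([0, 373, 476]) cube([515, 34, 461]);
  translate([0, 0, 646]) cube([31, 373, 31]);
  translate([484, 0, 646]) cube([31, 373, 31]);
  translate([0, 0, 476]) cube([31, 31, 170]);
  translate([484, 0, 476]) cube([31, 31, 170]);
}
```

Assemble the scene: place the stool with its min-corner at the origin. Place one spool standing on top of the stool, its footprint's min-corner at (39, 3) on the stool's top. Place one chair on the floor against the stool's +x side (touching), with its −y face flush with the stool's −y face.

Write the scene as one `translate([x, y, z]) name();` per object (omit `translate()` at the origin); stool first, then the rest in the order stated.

stool();
translate([39, 3, 411]) spool();
translate([354, 0, 0]) chair();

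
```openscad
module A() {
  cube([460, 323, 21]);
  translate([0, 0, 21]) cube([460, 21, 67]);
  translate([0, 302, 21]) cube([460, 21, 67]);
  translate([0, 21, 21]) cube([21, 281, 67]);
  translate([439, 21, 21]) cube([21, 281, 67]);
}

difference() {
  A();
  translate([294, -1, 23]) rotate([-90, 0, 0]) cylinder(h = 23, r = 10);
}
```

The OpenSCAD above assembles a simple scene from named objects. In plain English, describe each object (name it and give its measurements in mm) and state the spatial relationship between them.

A is an open-topped rectangular box: outside dimensions 460×323×88 mm, with a uniform wall and base thickness of 21 mm. The base is a full 460×323 slab on the floor; four walls sit on top of the base. The front and back walls (the −y and +y sides) span the full width; the two side walls fit between them.

The open box has a circular hole of radius 10 mm through its front wall, centred at (x = 294, z = 23).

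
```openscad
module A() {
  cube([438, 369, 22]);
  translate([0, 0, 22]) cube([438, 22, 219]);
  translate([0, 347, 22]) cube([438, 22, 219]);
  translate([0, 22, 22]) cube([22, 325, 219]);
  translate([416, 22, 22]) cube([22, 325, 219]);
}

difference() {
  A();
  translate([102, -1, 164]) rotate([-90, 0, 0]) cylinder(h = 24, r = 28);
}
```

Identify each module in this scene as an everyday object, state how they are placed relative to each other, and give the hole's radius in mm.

The subtracted cylinder has r = 28 mm.

A is an open box. The open box has a circular hole through its front wall. The hole's radius is 28 mm.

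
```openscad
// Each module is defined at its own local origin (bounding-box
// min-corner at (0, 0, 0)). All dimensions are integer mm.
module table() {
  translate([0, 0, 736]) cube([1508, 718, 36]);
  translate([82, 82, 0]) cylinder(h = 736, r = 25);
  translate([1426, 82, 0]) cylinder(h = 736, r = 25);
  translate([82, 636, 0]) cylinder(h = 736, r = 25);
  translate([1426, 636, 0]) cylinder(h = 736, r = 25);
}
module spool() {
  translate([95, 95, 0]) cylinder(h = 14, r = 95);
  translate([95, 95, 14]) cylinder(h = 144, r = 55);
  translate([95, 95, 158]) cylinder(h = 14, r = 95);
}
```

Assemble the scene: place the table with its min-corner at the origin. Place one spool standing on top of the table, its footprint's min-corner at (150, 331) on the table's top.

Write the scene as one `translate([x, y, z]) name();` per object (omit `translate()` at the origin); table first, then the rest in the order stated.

table();
translate([150, 331, 772]) spool();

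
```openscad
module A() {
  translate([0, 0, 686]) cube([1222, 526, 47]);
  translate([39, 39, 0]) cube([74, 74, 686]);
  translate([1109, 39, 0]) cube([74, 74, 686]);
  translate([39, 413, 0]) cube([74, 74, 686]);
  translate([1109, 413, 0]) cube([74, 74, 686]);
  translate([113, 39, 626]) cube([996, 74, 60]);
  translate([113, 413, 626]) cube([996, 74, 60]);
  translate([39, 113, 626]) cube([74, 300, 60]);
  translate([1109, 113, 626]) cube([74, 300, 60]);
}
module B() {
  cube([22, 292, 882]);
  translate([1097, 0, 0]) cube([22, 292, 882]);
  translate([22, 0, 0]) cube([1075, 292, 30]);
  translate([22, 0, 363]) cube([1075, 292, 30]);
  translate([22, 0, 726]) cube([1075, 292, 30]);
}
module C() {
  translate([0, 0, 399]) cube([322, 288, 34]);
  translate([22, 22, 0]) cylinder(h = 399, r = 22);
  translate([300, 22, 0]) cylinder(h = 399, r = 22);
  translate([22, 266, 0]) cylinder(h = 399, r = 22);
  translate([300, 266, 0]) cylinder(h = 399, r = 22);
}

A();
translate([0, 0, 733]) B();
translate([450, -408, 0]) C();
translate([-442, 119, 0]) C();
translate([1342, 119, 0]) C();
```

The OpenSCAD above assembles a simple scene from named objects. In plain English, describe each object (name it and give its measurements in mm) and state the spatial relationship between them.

A is a rectangular dining table. The top is 1222×526×47 mm with its upper surface at z = 733 mm. It stands on four 74×74 mm square legs, each inset 39 mm from the nearest pair of top edges, running from the floor to the underside of the top. Four apron rails, 74 mm thick and 60 mm tall, run between adjacent legs with their top edges flush with the underside of the top and their outer faces flush with the legs' outer faces.

B is a bookshelf 1119 mm wide overall, 292 mm deep and 882 mm tall. The two sides are 22 mm thick vertical panels. 3 horizontal shelves of 30 mm thickness span between the inner faces of the sides; the lowest shelf sits on the floor and shelves are stacked with a clear vertical gap of 333 mm between each pair.

C is a four-legged stool. The seat is 322×288 mm, 34 mm thick, top at z = 433 mm. It stands on four round legs, each 44 mm in diameter, from z = 0 to the seat underside, each leg's axis is inset half a diameter from the nearest pair of seat edges (so the leg's bounding box is flush with the corner).

The bookshelf is on top of the table. Three stools sit around the table at the −y, −x, +x sides.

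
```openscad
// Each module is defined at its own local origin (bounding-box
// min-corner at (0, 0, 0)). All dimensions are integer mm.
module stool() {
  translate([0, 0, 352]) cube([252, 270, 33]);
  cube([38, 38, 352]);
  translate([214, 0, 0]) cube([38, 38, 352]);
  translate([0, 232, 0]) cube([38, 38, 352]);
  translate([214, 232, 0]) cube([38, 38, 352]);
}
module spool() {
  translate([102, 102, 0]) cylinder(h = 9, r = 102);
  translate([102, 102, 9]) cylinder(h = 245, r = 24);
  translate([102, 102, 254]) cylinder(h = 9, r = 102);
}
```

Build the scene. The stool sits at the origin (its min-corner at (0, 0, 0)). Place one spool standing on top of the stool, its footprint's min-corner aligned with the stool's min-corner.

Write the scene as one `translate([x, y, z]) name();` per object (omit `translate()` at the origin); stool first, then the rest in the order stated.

stool();
translate([0, 0, 385]) spool();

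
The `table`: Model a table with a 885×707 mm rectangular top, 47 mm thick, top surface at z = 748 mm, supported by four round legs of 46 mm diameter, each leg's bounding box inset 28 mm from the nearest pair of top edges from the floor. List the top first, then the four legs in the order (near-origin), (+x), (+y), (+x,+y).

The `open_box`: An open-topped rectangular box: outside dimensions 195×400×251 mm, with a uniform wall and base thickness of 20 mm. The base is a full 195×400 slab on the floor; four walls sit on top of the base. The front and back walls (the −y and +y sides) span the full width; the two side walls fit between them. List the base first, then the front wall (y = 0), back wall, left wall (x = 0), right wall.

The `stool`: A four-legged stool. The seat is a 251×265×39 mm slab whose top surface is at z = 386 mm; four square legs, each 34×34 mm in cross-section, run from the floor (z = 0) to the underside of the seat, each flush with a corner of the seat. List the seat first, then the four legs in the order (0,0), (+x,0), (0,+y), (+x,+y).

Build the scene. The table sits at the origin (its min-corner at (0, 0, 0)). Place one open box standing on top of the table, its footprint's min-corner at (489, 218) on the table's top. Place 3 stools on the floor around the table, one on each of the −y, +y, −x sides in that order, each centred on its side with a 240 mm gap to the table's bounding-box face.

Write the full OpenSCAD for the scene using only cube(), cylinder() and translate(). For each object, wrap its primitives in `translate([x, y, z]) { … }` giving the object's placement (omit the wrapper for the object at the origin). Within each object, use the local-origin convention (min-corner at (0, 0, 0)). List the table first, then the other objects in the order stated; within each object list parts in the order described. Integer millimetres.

translate([0, 0, 701]) cube([885, 707, 47]);
translate([51, 51, 0]) cylinder(h = 701, r = 23);
translate([834, 51, 0]) cylinder(h = 701, r = 23);
translate([51, 656, 0]) cylinder(h = 701, r = 23);
translate([834, 656, 0]) cylinder(h = 701, r = 23);
translate([489, 218, 748]) {
  cube([195, 400, 20]);
  translate([0, 0, 20]) cube([195, 20, 231]);
  translate([0, 380, 20]) cube([195, 20, 231]);
  translate([0, 20, 20]) cube([20, 360, 231]);
  translate([175, 20, 20]) cube([20, 360, 231]);
}
translate([317, -505, 0]) {
  translate([0, 0, 347]) cube([251, 265, 39]);
  cube([34, 34, 347]);
  translate([217, 0, 0]) cube([34, 34, 347]);
  translate([0, 231, 0]) cube([34, 34, 347]);
  translate([217, 231, 0]) cube([34, 34, 347]);
}
translate([317, 947, 0]) {
  translate([0, 0, 347]) cube([251, 265, 39]);
  cube([34, 34, 347]);
  translate([217, 0, 0]) cube([34, 34, 347]);
  translate([0, 231, 0]) cube([34, 34, 347]);
  translate([217, 231, 0]) cube([34, 34, 347]);
}
translate([-491, 221, 0]) {
  translate([0, 0, 347]) cube([251, 265, 39]);
  cube([34, 34, 347]);
  translate([217, 0, 0]) cube([34, 34, 347]);
  translate([0, 231, 0]) cube([34, 34, 347]);
  translate([217, 231, 0]) cube([34, 34, 347]);
}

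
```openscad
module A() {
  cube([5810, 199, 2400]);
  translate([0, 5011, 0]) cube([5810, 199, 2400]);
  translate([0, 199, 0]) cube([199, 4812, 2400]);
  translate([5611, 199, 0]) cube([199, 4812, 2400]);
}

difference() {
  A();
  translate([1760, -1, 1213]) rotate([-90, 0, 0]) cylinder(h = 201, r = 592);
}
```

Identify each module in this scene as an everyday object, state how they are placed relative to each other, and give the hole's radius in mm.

The subtracted cylinder has r = 592 mm.

A is a house frame. The house frame has a circular hole through its front wall. The hole's radius is 592 mm.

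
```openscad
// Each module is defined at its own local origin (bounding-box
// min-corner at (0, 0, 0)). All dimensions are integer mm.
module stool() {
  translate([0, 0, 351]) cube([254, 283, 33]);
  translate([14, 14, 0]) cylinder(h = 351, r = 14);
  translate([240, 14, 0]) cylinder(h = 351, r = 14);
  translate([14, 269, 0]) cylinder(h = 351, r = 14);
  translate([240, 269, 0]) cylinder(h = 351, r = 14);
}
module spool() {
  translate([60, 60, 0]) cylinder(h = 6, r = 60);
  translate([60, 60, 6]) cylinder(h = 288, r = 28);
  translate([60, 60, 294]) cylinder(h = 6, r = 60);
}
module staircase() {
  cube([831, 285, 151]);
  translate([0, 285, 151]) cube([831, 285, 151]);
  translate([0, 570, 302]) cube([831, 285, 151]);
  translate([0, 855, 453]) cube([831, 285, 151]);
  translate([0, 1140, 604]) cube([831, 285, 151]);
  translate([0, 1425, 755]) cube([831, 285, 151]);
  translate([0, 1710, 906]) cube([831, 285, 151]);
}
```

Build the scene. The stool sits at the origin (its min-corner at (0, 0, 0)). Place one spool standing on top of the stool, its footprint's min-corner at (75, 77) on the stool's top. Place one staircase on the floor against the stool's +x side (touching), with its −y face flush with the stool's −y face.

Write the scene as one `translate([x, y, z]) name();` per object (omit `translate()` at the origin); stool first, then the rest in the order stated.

stool();
translate([75, 77, 384]) spool();
translate([254, 0, 0]) staircase();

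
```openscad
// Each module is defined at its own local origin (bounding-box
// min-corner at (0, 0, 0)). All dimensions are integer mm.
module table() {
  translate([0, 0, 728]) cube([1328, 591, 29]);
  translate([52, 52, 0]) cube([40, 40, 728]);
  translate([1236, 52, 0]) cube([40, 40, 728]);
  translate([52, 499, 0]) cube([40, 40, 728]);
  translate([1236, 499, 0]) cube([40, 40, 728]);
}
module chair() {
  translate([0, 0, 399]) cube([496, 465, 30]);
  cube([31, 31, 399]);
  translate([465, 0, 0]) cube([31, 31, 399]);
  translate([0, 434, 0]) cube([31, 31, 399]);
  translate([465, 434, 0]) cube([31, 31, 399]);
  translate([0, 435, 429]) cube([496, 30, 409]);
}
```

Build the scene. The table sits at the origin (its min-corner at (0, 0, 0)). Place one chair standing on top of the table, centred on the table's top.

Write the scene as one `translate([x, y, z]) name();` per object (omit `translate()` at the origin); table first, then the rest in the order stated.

table();
translate([416, 63, 757]) chair();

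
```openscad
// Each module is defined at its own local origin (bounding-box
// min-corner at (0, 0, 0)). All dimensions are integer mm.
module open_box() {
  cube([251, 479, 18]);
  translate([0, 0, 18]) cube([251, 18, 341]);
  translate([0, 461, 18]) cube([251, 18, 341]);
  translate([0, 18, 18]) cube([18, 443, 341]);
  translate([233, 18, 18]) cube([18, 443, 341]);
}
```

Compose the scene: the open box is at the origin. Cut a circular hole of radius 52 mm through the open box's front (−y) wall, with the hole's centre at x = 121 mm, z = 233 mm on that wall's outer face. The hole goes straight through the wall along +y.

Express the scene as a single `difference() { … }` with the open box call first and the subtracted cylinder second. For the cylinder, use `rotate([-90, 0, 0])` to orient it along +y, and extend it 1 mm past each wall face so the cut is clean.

difference() {
  open_box();
  translate([121, -1, 233]) rotate([-90, 0, 0]) cylinder(h = 20, r = 52);
}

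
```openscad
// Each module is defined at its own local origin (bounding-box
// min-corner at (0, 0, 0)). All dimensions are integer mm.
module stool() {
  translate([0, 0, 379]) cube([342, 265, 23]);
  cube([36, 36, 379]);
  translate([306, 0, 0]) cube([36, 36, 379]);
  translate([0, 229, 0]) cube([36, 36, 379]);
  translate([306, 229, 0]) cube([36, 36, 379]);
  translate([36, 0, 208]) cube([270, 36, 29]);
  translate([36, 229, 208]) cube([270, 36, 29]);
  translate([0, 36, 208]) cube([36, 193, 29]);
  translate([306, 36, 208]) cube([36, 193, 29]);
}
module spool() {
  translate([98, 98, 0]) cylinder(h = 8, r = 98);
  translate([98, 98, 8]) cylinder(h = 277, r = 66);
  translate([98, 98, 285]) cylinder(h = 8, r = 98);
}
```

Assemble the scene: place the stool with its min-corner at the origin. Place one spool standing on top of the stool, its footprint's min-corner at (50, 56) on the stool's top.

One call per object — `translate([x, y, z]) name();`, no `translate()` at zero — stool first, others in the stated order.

stool();
translate([50, 56, 402]) spool();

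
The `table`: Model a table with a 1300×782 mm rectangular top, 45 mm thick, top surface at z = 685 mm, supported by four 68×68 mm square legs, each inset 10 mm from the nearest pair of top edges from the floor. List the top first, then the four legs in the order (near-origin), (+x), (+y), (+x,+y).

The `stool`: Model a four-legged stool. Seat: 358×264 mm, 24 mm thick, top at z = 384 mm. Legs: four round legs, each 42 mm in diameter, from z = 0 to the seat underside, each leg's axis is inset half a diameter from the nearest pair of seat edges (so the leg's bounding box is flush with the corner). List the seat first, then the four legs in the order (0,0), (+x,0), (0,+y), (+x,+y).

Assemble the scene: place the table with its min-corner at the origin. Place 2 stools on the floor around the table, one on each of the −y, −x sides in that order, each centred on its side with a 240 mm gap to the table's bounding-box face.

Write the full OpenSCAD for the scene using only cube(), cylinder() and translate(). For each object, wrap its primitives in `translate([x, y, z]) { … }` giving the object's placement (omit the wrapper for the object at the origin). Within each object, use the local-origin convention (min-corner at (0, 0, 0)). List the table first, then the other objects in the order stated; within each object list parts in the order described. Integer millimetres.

translate([0, 0, 640]) cube([1300, 782, 45]);
translate([10, 10, 0]) cube([68, 68, 640]);
translate([1222, 10, 0]) cube([68, 68, 640]);
translate([10, 704, 0]) cube([68, 68, 640]);
translate([1222, 704, 0]) cube([68, 68, 640]);
translate([471, -504, 0]) {
  translate([0, 0, 360]) cube([358, 264, 24]);
  translate([21, 21, 0]) cylinder(h = 360, r = 21);
  translate([337, 21, 0]) cylinder(h = 360, r = 21);
  translate([21, 243, 0]) cylinder(h = 360, r = 21);
  translate([337, 243, 0]) cylinder(h = 360, r = 21);
}
translate([-598, 259, 0]) {
  translate([0, 0, 360]) cube([358, 264, 24]);
  translate([21, 21, 0]) cylinder(h = 360, r = 21);
  translate([337, 21, 0]) cylinder(h = 360, r = 21);
  translate([21, 243, 0]) cylinder(h = 360, r = 21);
  translate([337, 243, 0]) cylinder(h = 360, r = 21);
}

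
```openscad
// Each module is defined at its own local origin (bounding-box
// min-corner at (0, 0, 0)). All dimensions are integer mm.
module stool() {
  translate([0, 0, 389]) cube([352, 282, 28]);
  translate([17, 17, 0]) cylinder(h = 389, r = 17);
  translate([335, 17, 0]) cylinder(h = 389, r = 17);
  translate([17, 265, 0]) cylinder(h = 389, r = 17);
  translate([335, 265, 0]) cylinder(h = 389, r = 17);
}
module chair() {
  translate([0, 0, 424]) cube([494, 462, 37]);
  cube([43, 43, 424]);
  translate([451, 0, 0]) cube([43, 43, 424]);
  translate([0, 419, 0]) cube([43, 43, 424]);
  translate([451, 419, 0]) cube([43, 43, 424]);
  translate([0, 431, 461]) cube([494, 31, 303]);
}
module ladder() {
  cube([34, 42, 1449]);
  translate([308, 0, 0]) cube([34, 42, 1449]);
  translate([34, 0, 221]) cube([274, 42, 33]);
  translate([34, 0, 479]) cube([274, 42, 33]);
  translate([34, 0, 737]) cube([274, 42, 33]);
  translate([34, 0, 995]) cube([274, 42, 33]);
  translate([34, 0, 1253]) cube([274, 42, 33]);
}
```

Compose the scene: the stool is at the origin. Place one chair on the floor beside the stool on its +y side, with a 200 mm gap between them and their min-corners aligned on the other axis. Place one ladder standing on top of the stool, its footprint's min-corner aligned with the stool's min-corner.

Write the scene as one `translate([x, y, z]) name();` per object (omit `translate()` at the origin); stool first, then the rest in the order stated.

stool();
translate([0, 482, 0]) chair();
translate([0, 0, 417]) ladder();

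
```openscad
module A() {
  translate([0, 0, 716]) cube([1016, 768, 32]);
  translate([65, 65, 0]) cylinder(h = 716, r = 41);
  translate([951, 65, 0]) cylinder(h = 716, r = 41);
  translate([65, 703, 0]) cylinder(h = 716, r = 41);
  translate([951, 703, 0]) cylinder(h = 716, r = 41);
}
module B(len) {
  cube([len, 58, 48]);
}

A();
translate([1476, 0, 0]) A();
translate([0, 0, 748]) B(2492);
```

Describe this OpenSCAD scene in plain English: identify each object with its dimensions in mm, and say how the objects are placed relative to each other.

A is a table: top 1016 mm (x) × 768 mm (y), 32 mm thick, upper face at z = 748 mm, on four round legs of 82 mm diameter, each leg's bounding box inset 24 mm from the nearest pair of top edges, running from z = 0 to the bottom of the top.

B is a rectangular beam 2492 mm long (x), 58 mm deep (y), 48 mm thick (z).

The beam spans the tops of two tables placed 460 mm apart, resting at z = 748 mm.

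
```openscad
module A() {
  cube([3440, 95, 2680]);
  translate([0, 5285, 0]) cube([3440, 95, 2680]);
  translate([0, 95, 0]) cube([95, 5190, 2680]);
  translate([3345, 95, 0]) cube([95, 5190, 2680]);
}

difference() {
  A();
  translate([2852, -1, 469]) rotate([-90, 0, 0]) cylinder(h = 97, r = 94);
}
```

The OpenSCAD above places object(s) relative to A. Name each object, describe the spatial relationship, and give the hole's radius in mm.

A is a house frame. The house frame has a circular hole through its front wall. The hole's radius is 94 mm.

The subtracted cylinder has r = 94 mm.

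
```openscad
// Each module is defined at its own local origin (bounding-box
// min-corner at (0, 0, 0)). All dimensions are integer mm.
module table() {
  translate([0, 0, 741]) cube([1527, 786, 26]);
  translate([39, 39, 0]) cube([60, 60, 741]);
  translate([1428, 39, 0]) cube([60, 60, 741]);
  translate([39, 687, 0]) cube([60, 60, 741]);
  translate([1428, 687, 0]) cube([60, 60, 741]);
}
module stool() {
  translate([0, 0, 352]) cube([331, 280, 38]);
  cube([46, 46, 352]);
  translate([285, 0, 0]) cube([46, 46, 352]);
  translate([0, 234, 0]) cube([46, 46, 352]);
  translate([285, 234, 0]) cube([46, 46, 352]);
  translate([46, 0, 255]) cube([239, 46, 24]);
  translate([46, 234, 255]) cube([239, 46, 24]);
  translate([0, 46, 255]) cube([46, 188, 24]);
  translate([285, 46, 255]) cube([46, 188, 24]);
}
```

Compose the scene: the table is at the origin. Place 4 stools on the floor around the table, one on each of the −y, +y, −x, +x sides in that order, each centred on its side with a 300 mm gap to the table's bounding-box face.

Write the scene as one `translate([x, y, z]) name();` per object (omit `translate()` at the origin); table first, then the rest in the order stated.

table();
translate([598, -580, 0]) stool();
translate([598, 1086, 0]) stool();
translate([-631, 253, 0]) stool();
translate([1827, 253, 0]) stool();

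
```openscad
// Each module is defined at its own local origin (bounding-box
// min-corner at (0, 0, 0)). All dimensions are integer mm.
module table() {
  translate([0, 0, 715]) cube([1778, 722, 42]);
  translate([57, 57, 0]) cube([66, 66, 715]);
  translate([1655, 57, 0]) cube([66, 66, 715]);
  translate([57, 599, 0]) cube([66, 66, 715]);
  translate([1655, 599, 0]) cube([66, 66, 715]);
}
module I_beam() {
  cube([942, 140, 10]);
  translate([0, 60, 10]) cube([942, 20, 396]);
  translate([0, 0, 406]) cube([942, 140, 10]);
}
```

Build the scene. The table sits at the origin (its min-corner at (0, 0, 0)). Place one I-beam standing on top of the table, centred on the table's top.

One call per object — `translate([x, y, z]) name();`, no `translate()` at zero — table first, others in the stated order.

table();
translate([418, 291, 757]) I_beam();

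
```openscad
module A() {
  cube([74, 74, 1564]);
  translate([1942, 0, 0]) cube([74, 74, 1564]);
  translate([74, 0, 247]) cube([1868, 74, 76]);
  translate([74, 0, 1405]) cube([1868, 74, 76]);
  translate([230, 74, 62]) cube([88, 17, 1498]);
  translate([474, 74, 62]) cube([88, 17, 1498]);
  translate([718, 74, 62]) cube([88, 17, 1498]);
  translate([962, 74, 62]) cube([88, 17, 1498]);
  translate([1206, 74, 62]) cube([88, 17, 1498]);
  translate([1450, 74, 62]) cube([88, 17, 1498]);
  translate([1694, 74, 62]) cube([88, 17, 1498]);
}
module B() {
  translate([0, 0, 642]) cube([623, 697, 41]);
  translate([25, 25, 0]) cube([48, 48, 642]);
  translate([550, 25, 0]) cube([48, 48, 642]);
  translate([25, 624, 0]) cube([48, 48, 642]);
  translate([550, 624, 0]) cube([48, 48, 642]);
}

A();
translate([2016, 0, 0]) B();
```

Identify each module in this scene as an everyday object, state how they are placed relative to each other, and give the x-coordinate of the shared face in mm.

A is a fence section. B is a table. The table is against the fence section's +x side, with their −y faces flush. The x-coordinate of the shared face is 2016 mm.

The fence section's +x face and the table's −x face are both at x = 2016 mm.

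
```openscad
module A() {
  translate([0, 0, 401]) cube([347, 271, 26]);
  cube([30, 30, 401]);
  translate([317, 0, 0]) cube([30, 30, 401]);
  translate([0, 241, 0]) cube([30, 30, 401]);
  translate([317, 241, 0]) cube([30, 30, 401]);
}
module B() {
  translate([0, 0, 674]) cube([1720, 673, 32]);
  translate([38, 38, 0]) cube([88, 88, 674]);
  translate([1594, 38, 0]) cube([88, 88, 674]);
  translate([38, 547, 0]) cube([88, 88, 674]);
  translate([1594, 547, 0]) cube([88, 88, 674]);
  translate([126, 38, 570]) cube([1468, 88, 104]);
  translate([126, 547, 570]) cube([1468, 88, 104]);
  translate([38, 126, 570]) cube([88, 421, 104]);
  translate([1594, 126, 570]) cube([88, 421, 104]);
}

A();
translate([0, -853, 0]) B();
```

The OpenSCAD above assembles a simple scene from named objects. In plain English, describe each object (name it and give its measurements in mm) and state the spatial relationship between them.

A is a simple wooden stool: a rectangular seat 347 mm (x) by 271 mm (y), 26 mm thick, top face at z = 427 mm, on four square legs, each 30×30 mm in cross-section. The legs rest on z = 0, each flush with a corner of the seat.

B is a table with a 1720×673 mm rectangular top, 32 mm thick, top surface at z = 706 mm, supported by four 88×88 mm square legs, each inset 38 mm from the nearest pair of top edges, running from the floor. Four apron rails, 88 mm thick and 104 mm tall, run between adjacent legs with their top edges flush with the underside of the top and their outer faces flush with the legs' outer faces.

The table is on the floor beside the stool on its −y side.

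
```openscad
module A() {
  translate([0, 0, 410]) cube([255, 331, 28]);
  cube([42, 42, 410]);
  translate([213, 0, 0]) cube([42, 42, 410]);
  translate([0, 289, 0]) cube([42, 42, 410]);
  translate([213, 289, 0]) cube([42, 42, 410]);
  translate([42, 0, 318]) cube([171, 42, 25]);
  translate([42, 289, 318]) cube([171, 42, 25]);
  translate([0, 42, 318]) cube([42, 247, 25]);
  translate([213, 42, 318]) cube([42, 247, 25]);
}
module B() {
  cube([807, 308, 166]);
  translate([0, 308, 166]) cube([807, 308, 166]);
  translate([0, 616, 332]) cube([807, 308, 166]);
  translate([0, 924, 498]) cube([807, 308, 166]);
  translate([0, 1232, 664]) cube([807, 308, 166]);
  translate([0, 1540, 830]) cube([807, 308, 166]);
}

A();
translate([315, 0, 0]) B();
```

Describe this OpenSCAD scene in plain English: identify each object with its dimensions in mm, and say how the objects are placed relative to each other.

A is a simple wooden stool: a rectangular seat 255 mm (x) by 331 mm (y), 28 mm thick, top face at z = 438 mm, on four square legs, each 42×42 mm in cross-section. The legs rest on z = 0, each flush with a corner of the seat. Four stretchers, 42 mm wide and 25 mm tall, connect adjacent legs with their undersides at z = 318 mm, each running between the inner faces of the legs it joins and aligned with the legs' outer faces on the other axis.

B is a straight staircase of 6 solid steps. Each step is 807 mm wide (x), 308 mm deep (y, the going) and 166 mm tall (the rise). The first step rests on the floor; each subsequent step sits one going further in +y and one rise higher in +z, directly behind and above the previous step with no overlap.

The staircase is on the floor beside the stool on its +x side.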